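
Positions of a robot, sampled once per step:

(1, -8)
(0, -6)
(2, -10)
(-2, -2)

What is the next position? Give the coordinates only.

The jumps are (-1, +2), (+2, -4), (-4, +8) — a geometric progression with ratio -2.
step 4: (-2, -2) + (+8, -16) → (6, -18)

(6, -18)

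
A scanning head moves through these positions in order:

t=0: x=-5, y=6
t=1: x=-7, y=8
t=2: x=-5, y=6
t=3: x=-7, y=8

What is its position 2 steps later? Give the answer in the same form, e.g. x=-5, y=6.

The jumps are (-2,+2), (+2,-2), (-2,+2) — a geometric progression with ratio -1.
step 4: x=-7, y=8 + (+2,-2) → x=-5, y=6
step 5: x=-5, y=6 + (-2,+2) → x=-7, y=8

x=-7, y=8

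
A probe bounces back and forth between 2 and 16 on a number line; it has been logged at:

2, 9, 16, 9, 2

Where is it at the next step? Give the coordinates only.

The value reflects between 2 and 16, moving 7 per step.
  step 5: 2 → 9

9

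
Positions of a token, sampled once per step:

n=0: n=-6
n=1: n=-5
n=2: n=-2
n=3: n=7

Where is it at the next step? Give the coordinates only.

Consecutive displacements +1, +3, +9 scale by a factor of 3 each step.
step 4: 7 + 27 → n=34

n=34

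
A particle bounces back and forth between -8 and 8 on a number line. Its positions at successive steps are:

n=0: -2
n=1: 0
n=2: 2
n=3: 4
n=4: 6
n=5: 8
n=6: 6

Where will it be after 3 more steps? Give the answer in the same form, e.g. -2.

The value reflects between -8 and 8, moving 2 per step.
  step 7: 6 → 4
  step 8: 4 → 2
  step 9: 2 → 0

0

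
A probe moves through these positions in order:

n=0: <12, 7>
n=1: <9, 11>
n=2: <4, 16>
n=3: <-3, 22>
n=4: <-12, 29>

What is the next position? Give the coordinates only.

First differences are <-3, +4>, <-5, +5>, <-7, +6>, <-9, +7>; their common second difference is <-2, +1> (constant acceleration).
step 5: <-12, 29> + <-11, +8> → <-23, 37>

<-23, 37>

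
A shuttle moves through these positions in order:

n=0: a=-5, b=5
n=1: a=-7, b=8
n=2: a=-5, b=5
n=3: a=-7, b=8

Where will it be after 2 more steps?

a=-7, b=8

Step-to-step displacements: (-2, +3), (+2, -3), (-2, +3); each is -1× the previous.
step 4: a=-7, b=8 + (+2, -3) → a=-5, b=5
step 5: a=-5, b=5 + (-2, +3) → a=-7, b=8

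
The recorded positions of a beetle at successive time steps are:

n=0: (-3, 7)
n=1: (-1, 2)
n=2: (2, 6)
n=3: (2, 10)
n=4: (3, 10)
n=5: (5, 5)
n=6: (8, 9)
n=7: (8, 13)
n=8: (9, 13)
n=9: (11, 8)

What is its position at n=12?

(15, 16)

The moves between consecutive positions are (+2, -5), (+3, +4), (+0, +4), (+1, +0), (+2, -5), (+3, +4), (+0, +4), (+1, +0), (+2, -5); they repeat the 4-cycle [(+2, -5), (+3, +4), (+0, +4), (+1, +0)].
step 10: apply (+3, +4) → (14, 12)
step 11: apply (+0, +4) → (14, 16)
step 12: apply (+1, +0) → (15, 16)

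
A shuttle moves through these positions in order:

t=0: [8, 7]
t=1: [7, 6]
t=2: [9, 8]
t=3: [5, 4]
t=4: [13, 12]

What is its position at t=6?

Step-to-step displacements: [-1, -1], [+2, +2], [-4, -4], [+8, +8]; each is -2× the previous.
step 5: [13, 12] + [-16, -16] → [-3, -4]
step 6: [-3, -4] + [+32, +32] → [29, 28]

[29, 28]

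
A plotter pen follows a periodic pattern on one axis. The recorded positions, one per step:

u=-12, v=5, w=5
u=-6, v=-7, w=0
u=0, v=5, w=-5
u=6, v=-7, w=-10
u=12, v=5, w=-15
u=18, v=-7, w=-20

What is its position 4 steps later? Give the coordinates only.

u=42, v=-7, w=-40

The u coordinate changes by +6 each step, so at step 9 it is -12 + 9·(6) = 42.
The v coordinate repeats the cycle [5, -7] with period 2; step 9 mod 2 = 1, giving -7.
The w coordinate changes by -5 each step, so at step 9 it is 5 + 9·(-5) = -40.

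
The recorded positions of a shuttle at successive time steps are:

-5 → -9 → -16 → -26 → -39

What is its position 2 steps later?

Successive displacements: -4, -7, -10, -13 — each changes by -3.
step 5: -39 − 16 → -55
step 6: -55 − 19 → -74

-74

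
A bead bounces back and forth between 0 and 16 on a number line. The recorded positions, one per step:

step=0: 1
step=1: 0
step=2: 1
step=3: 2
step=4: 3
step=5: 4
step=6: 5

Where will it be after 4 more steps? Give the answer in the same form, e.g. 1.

The value travels 1 per step and bounces off the walls at 0 and 16.
  step 7: 5 → 6
  step 8: 6 → 7
  step 9: 7 → 8
  step 10: 8 → 9

9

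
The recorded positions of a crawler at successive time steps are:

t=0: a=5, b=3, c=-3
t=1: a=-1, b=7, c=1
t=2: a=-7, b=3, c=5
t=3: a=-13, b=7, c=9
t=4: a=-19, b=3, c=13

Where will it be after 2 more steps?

A: linear, -6 per step → -31 at step 6.
B: cycles through 3, 7 every 2 steps. Step 6 lands at position 0 of the cycle → 3.
C: linear, +4 per step → 21 at step 6.

a=-31, b=3, c=21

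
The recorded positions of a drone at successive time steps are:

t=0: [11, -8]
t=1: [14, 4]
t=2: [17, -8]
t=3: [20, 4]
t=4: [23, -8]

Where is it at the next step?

The first coordinate changes by +3 each step, so at step 5 it is 11 + 5·(3) = 26.
The second coordinate repeats the cycle [-8, 4] with period 2; step 5 mod 2 = 1, giving 4.

[26, 4]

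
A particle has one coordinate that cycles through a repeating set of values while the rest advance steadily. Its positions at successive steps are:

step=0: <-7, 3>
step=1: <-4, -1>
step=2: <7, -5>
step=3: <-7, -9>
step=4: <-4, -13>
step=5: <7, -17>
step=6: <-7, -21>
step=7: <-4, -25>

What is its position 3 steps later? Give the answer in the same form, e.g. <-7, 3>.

<-4, -37>

The first coordinate repeats the cycle [-7, -4, 7] with period 3; step 10 mod 3 = 1, giving -4.
The second coordinate changes by -4 each step, so at step 10 it is 3 + 10·(-4) = -37.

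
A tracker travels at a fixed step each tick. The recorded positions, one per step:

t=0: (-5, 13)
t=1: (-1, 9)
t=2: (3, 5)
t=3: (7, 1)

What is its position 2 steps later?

Constant displacement of (+4, -4) per step.
step 4: (7, 1) + (+4, -4) → (11, -3)
step 5: (11, -3) + (+4, -4) → (15, -7)

(15, -7)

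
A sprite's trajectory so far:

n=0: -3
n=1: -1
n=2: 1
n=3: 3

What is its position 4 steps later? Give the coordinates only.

11

Constant displacement of +2 per step.
step 4: 3 + 2 → 5
step 5: 5 + 2 → 7
step 6: 7 + 2 → 9
step 7: 9 + 2 → 11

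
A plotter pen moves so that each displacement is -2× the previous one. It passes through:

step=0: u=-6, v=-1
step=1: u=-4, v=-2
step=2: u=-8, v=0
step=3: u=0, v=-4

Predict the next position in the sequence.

u=-16, v=4

Step-to-step displacements: (+2,-1), (-4,+2), (+8,-4); each is -2× the previous.
step 4: u=0, v=-4 + (-16,+8) → u=-16, v=4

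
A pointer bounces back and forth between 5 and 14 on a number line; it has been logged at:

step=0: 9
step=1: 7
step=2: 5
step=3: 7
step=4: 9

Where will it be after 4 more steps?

11

The value reflects between 5 and 14, moving 2 per step.
  step 5: 9 → 11
  step 6: 11 → 13
  step 7: 13 → 13
  step 8: 13 → 11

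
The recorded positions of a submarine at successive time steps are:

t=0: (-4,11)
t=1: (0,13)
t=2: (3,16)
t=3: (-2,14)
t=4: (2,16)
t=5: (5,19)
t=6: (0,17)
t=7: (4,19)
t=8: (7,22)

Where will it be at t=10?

(6,22)

Differencing gives (+4,+2), (+3,+3), (-5,-2), (+4,+2), (+3,+3), (-5,-2), (+4,+2), (+3,+3). This is the pattern (+4,+2), (+3,+3), (-5,-2) repeated.
step 9: apply (-5,-2) → (2,20)
step 10: apply (+4,+2) → (6,22)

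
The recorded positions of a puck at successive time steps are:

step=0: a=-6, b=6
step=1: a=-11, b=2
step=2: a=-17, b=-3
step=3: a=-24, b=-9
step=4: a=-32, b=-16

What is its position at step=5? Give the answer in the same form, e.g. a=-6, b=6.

a=-41, b=-24

First differences are (-5, -4), (-6, -5), (-7, -6), (-8, -7); their common second difference is (-1, -1) (constant acceleration).
step 5: a=-32, b=-16 + (-9, -8) → a=-41, b=-24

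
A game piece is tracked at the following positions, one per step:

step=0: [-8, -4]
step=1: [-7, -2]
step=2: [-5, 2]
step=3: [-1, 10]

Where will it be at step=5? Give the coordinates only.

[23, 58]

Step-to-step displacements: [+1, +2], [+2, +4], [+4, +8]; each is 2× the previous.
step 4: [-1, 10] + [+8, +16] → [7, 26]
step 5: [7, 26] + [+16, +32] → [23, 58]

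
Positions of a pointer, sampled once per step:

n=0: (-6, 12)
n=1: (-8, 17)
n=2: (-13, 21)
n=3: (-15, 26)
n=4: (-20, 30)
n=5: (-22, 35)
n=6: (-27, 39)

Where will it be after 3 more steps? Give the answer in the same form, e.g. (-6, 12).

Differencing gives (-2, +5), (-5, +4), (-2, +5), (-5, +4), (-2, +5), (-5, +4). This is the pattern (-2, +5), (-5, +4) repeated.
step 7: apply (-2, +5) → (-29, 44)
step 8: apply (-5, +4) → (-34, 48)
step 9: apply (-2, +5) → (-36, 53)

(-36, 53)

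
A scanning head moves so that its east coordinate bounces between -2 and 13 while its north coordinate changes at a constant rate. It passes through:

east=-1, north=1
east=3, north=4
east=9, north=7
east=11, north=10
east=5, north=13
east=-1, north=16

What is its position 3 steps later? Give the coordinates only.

east=11, north=25

The east coordinate travels 6 per step and bounces off the walls at -2 and 13.
  step 6: -1 → 3
  step 7: 3 → 9
  step 8: 9 → 11
The north coordinate changes by +3 each step: at step 8 it is 25.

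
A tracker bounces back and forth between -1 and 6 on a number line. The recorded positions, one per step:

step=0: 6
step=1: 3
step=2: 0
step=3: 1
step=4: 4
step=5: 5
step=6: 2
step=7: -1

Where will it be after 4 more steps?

1

The value travels 3 per step and bounces off the walls at -1 and 6.
  step 8: -1 → 2
  step 9: 2 → 5
  step 10: 5 → 4
  step 11: 4 → 1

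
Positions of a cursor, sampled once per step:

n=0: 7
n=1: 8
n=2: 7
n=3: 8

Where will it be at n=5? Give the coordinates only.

Consecutive displacements +1, -1, +1 scale by a factor of -1 each step.
step 4: 8 − 1 → 7
step 5: 7 + 1 → 8

8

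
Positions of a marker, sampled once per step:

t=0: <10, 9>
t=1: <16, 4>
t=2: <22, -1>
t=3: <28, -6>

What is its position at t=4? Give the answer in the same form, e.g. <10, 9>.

The position changes by <+6, -5> every step.
step 4: <28, -6> + <+6, -5> → <34, -11>

<34, -11>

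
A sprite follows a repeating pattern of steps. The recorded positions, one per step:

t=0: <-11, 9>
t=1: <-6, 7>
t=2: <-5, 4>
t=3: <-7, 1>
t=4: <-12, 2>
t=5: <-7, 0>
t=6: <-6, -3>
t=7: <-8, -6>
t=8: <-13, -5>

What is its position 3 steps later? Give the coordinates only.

<-9, -13>

The moves between consecutive positions are <+5, -2>, <+1, -3>, <-2, -3>, <-5, +1>, <+5, -2>, <+1, -3>, <-2, -3>, <-5, +1>; they repeat the 4-cycle [<+5, -2>, <+1, -3>, <-2, -3>, <-5, +1>].
step 9: apply <+5, -2> → <-8, -7>
step 10: apply <+1, -3> → <-7, -10>
step 11: apply <-2, -3> → <-9, -13>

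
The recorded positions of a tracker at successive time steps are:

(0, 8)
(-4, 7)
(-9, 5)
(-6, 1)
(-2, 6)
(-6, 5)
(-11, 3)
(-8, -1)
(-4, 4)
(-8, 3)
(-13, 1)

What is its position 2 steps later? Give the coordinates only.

Step-to-step displacements: (-4, -1), (-5, -2), (+3, -4), (+4, +5), (-4, -1), (-5, -2), (+3, -4), (+4, +5), (-4, -1), (-5, -2) — a repeating cycle of length 4.
step 11: apply (+3, -4) → (-10, -3)
step 12: apply (+4, +5) → (-6, 2)

(-6, 2)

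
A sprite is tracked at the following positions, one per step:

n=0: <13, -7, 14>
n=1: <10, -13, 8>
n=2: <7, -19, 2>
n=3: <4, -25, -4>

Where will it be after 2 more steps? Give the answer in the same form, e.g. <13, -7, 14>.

Constant displacement of <-3, -6, -6> per step.
step 4: <4, -25, -4> + <-3, -6, -6> → <1, -31, -10>
step 5: <1, -31, -10> + <-3, -6, -6> → <-2, -37, -16>

<-2, -37, -16>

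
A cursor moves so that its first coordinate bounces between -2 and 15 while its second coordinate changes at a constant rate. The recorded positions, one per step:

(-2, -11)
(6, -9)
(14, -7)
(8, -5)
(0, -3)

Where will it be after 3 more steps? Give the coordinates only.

The first coordinate reflects between -2 and 15, moving 8 per step.
  step 5: 0 → 4
  step 6: 4 → 12
  step 7: 12 → 10
The second coordinate changes by +2 each step: at step 7 it is 3.

(10, 3)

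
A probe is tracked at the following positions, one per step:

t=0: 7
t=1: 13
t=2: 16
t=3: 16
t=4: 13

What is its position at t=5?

7

Taking differences between consecutive positions: +6, +3, +0, -3. These grow by -3 each step.
step 5: 13 − 6 → 7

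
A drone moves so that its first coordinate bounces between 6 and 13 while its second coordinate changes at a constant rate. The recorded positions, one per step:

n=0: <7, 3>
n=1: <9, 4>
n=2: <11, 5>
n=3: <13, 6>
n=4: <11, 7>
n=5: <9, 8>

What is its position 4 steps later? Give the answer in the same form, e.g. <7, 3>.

<11, 12>

The first coordinate reflects between 6 and 13, moving 2 per step.
  step 6: 9 → 7
  step 7: 7 → 7
  step 8: 7 → 9
  step 9: 9 → 11
The second coordinate changes by +1 each step: at step 9 it is 12.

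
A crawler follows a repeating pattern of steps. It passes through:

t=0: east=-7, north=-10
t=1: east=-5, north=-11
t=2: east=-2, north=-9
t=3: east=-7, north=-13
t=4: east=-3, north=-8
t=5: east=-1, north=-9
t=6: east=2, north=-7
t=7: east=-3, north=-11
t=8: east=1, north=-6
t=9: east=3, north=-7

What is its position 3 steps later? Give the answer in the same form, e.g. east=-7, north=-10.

east=5, north=-4

Step-to-step displacements: (+2, -1), (+3, +2), (-5, -4), (+4, +5), (+2, -1), (+3, +2), (-5, -4), (+4, +5), (+2, -1) — a repeating cycle of length 4.
step 10: apply (+3, +2) → east=6, north=-5
step 11: apply (-5, -4) → east=1, north=-9
step 12: apply (+4, +5) → east=5, north=-4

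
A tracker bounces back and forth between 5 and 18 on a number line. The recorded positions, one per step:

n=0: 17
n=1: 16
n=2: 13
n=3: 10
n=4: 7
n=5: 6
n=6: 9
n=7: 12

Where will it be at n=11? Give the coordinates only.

The value travels 3 per step and bounces off the walls at 5 and 18.
  step 8: 12 → 15
  step 9: 15 → 18
  step 10: 18 → 15
  step 11: 15 → 12

12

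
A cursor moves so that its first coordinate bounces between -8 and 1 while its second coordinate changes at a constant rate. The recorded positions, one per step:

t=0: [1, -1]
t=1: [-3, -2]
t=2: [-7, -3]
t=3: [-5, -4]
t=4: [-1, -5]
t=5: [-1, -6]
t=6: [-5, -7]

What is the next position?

The first coordinate reflects between -8 and 1, moving 4 per step.
  step 7: -5 → -7
The second coordinate changes by -1 each step: at step 7 it is -8.

[-7, -8]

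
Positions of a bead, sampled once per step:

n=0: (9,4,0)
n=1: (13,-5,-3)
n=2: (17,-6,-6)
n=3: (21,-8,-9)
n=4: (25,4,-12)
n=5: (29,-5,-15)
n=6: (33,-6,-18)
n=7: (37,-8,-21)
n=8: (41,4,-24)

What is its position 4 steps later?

The first coordinate changes by +4 each step, so at step 12 it is 9 + 12·(4) = 57.
The second coordinate repeats the cycle [4, -5, -6, -8] with period 4; step 12 mod 4 = 0, giving 4.
The third coordinate changes by -3 each step, so at step 12 it is 0 + 12·(-3) = -36.

(57,4,-36)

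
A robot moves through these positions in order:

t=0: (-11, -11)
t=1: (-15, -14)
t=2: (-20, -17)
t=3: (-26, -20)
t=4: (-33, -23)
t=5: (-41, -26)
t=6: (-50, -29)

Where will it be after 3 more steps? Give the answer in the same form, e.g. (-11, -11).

Successive displacements: (-4, -3), (-5, -3), (-6, -3), (-7, -3), (-8, -3), (-9, -3) — each changes by (-1, +0).
step 7: (-50, -29) + (-10, -3) → (-60, -32)
step 8: (-60, -32) + (-11, -3) → (-71, -35)
step 9: (-71, -35) + (-12, -3) → (-83, -38)

(-83, -38)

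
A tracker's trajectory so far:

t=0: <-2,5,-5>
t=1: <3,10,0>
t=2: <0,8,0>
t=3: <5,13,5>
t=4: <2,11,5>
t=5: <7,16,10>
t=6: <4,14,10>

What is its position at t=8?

Step-to-step displacements: <+5,+5,+5>, <-3,-2,+0>, <+5,+5,+5>, <-3,-2,+0>, <+5,+5,+5>, <-3,-2,+0> — a repeating cycle of length 2.
step 7: apply <+5,+5,+5> → <9,19,15>
step 8: apply <-3,-2,+0> → <6,17,15>

<6,17,15>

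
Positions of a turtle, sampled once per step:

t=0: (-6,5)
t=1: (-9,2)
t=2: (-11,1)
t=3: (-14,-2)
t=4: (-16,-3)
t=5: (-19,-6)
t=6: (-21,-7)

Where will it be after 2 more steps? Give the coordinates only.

(-26,-11)

Step-to-step displacements: (-3,-3), (-2,-1), (-3,-3), (-2,-1), (-3,-3), (-2,-1) — a repeating cycle of length 2.
step 7: apply (-3,-3) → (-24,-10)
step 8: apply (-2,-1) → (-26,-11)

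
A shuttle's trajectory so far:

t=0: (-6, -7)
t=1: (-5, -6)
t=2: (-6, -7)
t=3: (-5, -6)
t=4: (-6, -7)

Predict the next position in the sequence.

Step-to-step displacements: (+1, +1), (-1, -1), (+1, +1), (-1, -1); each is -1× the previous.
step 5: (-6, -7) + (+1, +1) → (-5, -6)

(-5, -6)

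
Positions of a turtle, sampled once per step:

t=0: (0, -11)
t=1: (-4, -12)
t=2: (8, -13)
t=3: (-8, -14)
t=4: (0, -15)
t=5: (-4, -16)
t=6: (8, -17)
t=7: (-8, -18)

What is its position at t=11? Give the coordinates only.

(-8, -22)

The first coordinate repeats the cycle [0, -4, 8, -8] with period 4; step 11 mod 4 = 3, giving -8.
The second coordinate changes by -1 each step, so at step 11 it is -11 + 11·(-1) = -22.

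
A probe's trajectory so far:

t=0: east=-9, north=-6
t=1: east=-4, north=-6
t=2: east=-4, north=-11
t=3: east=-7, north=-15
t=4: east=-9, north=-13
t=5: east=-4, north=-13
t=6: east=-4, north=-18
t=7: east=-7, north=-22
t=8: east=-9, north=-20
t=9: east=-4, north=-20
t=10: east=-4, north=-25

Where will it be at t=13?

east=-4, north=-27

The moves between consecutive positions are (+5, +0), (+0, -5), (-3, -4), (-2, +2), (+5, +0), (+0, -5), (-3, -4), (-2, +2), (+5, +0), (+0, -5); they repeat the 4-cycle [(+5, +0), (+0, -5), (-3, -4), (-2, +2)].
step 11: apply (-3, -4) → east=-7, north=-29
step 12: apply (-2, +2) → east=-9, north=-27
step 13: apply (+5, +0) → east=-4, north=-27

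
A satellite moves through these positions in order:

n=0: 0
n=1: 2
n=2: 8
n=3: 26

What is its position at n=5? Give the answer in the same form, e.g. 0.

242

Step-to-step displacements: +2, +6, +18; each is 3× the previous.
step 4: 26 + 54 → 80
step 5: 80 + 162 → 242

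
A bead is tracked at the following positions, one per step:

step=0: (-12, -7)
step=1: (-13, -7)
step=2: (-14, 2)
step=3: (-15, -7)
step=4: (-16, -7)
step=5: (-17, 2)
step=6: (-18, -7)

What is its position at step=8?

(-20, 2)

First: linear, -1 per step → -20 at step 8.
Second: cycles through -7, -7, 2 every 3 steps. Step 8 lands at position 2 of the cycle → 2.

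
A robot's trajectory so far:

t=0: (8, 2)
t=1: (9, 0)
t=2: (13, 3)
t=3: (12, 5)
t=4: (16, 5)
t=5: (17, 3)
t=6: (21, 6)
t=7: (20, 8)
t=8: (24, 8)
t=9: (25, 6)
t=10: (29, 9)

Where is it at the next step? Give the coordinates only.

(28, 11)

Step-to-step displacements: (+1, -2), (+4, +3), (-1, +2), (+4, +0), (+1, -2), (+4, +3), (-1, +2), (+4, +0), (+1, -2), (+4, +3) — a repeating cycle of length 4.
step 11: apply (-1, +2) → (28, 11)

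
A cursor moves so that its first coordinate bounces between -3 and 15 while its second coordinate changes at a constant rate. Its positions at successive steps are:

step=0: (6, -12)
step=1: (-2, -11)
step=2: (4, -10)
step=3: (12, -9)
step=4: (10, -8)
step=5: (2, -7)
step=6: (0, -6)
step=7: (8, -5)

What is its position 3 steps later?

The first coordinate reflects between -3 and 15, moving 8 per step.
  step 8: 8 → 14
  step 9: 14 → 6
  step 10: 6 → -2
The second coordinate changes by +1 each step: at step 10 it is -2.

(-2, -2)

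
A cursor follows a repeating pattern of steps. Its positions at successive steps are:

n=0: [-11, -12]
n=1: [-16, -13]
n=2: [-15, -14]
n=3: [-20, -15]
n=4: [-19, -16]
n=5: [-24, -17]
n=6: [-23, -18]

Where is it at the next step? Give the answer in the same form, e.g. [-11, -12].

Step-to-step displacements: [-5, -1], [+1, -1], [-5, -1], [+1, -1], [-5, -1], [+1, -1] — a repeating cycle of length 2.
step 7: apply [-5, -1] → [-28, -19]

[-28, -19]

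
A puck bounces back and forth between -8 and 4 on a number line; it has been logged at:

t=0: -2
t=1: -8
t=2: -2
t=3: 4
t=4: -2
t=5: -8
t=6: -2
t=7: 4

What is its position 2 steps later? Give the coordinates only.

-8

The value reflects between -8 and 4, moving 6 per step.
  step 8: 4 → -2
  step 9: -2 → -8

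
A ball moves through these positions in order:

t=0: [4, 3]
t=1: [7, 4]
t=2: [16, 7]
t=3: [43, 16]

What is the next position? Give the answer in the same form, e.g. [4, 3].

[124, 43]

The jumps are [+3, +1], [+9, +3], [+27, +9] — a geometric progression with ratio 3.
step 4: [43, 16] + [+81, +27] → [124, 43]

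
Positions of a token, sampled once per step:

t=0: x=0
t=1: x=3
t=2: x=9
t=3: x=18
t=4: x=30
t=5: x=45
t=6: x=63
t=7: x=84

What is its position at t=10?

First differences are +3, +6, +9, +12, +15, +18, +21; their common second difference is +3 (constant acceleration).
step 8: 84 + 24 → x=108
step 9: 108 + 27 → x=135
step 10: 135 + 30 → x=165

x=165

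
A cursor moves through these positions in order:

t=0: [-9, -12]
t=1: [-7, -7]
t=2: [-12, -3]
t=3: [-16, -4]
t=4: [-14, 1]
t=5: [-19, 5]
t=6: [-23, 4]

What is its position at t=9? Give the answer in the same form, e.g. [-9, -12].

[-30, 12]

Differencing gives [+2, +5], [-5, +4], [-4, -1], [+2, +5], [-5, +4], [-4, -1]. This is the pattern [+2, +5], [-5, +4], [-4, -1] repeated.
step 7: apply [+2, +5] → [-21, 9]
step 8: apply [-5, +4] → [-26, 13]
step 9: apply [-4, -1] → [-30, 12]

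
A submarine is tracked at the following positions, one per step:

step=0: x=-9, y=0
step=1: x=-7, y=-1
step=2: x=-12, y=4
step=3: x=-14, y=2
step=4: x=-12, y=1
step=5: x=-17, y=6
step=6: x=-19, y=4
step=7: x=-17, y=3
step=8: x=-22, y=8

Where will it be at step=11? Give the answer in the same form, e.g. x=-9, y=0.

x=-27, y=10

The moves between consecutive positions are (+2, -1), (-5, +5), (-2, -2), (+2, -1), (-5, +5), (-2, -2), (+2, -1), (-5, +5); they repeat the 3-cycle [(+2, -1), (-5, +5), (-2, -2)].
step 9: apply (-2, -2) → x=-24, y=6
step 10: apply (+2, -1) → x=-22, y=5
step 11: apply (-5, +5) → x=-27, y=10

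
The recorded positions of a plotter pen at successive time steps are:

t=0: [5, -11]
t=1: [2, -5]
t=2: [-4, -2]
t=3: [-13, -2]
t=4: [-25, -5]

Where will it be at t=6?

[-58, -20]

First differences are [-3, +6], [-6, +3], [-9, +0], [-12, -3]; their common second difference is [-3, -3] (constant acceleration).
step 5: [-25, -5] + [-15, -6] → [-40, -11]
step 6: [-40, -11] + [-18, -9] → [-58, -20]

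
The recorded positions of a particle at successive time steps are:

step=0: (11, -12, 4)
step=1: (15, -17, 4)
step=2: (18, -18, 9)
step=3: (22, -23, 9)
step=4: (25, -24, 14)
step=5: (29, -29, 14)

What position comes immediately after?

(32, -30, 19)

The moves between consecutive positions are (+4, -5, +0), (+3, -1, +5), (+4, -5, +0), (+3, -1, +5), (+4, -5, +0); they repeat the 2-cycle [(+4, -5, +0), (+3, -1, +5)].
step 6: apply (+3, -1, +5) → (32, -30, 19)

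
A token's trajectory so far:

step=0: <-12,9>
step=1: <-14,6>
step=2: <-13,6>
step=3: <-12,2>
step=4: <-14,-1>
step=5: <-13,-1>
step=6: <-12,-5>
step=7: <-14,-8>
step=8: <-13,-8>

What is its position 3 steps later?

The moves between consecutive positions are <-2,-3>, <+1,+0>, <+1,-4>, <-2,-3>, <+1,+0>, <+1,-4>, <-2,-3>, <+1,+0>; they repeat the 3-cycle [<-2,-3>, <+1,+0>, <+1,-4>].
step 9: apply <+1,-4> → <-12,-12>
step 10: apply <-2,-3> → <-14,-15>
step 11: apply <+1,+0> → <-13,-15>

<-13,-15>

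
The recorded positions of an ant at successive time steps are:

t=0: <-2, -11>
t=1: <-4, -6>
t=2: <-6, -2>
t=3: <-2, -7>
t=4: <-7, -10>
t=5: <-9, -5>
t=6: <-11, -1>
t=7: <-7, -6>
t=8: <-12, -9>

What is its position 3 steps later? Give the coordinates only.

Differencing gives <-2, +5>, <-2, +4>, <+4, -5>, <-5, -3>, <-2, +5>, <-2, +4>, <+4, -5>, <-5, -3>. This is the pattern <-2, +5>, <-2, +4>, <+4, -5>, <-5, -3> repeated.
step 9: apply <-2, +5> → <-14, -4>
step 10: apply <-2, +4> → <-16, 0>
step 11: apply <+4, -5> → <-12, -5>

<-12, -5>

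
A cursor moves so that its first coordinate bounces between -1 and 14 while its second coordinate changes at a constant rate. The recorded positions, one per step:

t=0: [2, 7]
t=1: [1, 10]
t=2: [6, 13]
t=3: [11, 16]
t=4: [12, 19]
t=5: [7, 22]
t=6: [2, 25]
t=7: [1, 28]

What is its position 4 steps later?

The first coordinate travels 5 per step and bounces off the walls at -1 and 14.
  step 8: 1 → 6
  step 9: 6 → 11
  step 10: 11 → 12
  step 11: 12 → 7
The second coordinate changes by +3 each step: at step 11 it is 40.

[7, 40]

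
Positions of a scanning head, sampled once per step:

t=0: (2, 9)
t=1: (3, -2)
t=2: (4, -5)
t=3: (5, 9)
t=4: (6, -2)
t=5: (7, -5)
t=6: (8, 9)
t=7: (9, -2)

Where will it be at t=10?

(12, -2)

First: linear, +1 per step → 12 at step 10.
Second: cycles through 9, -2, -5 every 3 steps. Step 10 lands at position 1 of the cycle → -2.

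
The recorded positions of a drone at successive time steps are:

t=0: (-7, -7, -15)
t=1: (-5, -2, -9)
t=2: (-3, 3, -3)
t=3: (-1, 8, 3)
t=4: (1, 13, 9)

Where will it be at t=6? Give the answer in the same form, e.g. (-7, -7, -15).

(5, 23, 21)

Constant displacement of (+2, +5, +6) per step.
step 5: (1, 13, 9) + (+2, +5, +6) → (3, 18, 15)
step 6: (3, 18, 15) + (+2, +5, +6) → (5, 23, 21)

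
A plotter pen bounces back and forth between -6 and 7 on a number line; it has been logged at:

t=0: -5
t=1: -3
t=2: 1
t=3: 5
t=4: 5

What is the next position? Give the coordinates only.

The value travels 4 per step and bounces off the walls at -6 and 7.
  step 5: 5 → 1

1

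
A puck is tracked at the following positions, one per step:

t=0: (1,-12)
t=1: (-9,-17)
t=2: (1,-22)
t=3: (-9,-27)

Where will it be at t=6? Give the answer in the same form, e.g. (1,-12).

(1,-42)

The first coordinate repeats the cycle [1, -9] with period 2; step 6 mod 2 = 0, giving 1.
The second coordinate changes by -5 each step, so at step 6 it is -12 + 6·(-5) = -42.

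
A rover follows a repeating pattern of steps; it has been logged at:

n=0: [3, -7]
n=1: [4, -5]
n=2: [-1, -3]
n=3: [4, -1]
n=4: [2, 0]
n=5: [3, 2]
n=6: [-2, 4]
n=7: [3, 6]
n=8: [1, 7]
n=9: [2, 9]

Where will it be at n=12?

[0, 14]

Differencing gives [+1, +2], [-5, +2], [+5, +2], [-2, +1], [+1, +2], [-5, +2], [+5, +2], [-2, +1], [+1, +2]. This is the pattern [+1, +2], [-5, +2], [+5, +2], [-2, +1] repeated.
step 10: apply [-5, +2] → [-3, 11]
step 11: apply [+5, +2] → [2, 13]
step 12: apply [-2, +1] → [0, 14]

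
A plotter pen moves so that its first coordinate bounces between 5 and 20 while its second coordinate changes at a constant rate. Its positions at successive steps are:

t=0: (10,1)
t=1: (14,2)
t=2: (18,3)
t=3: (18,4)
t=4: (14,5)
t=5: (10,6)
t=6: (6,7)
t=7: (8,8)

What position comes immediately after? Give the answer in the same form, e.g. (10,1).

(12,9)

The first coordinate reflects between 5 and 20, moving 4 per step.
  step 8: 8 → 12
The second coordinate changes by +1 each step: at step 8 it is 9.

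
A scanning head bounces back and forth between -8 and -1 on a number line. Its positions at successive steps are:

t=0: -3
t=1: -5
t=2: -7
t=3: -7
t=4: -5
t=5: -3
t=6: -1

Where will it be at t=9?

-7

The value travels 2 per step and bounces off the walls at -8 and -1.
  step 7: -1 → -3
  step 8: -3 → -5
  step 9: -5 → -7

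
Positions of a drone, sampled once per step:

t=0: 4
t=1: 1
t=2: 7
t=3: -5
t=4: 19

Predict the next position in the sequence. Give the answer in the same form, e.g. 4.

-29

Consecutive displacements -3, +6, -12, +24 scale by a factor of -2 each step.
step 5: 19 − 48 → -29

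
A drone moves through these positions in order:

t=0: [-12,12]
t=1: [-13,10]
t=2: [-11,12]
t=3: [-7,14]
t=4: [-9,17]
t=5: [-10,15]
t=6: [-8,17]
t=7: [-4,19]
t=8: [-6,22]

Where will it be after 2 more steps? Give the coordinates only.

Differencing gives [-1,-2], [+2,+2], [+4,+2], [-2,+3], [-1,-2], [+2,+2], [+4,+2], [-2,+3]. This is the pattern [-1,-2], [+2,+2], [+4,+2], [-2,+3] repeated.
step 9: apply [-1,-2] → [-7,20]
step 10: apply [+2,+2] → [-5,22]

[-5,22]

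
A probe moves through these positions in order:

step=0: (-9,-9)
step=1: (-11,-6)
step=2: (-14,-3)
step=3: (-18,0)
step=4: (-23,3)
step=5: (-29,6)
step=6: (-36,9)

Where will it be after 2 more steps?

(-53,15)

Successive displacements: (-2,+3), (-3,+3), (-4,+3), (-5,+3), (-6,+3), (-7,+3) — each changes by (-1,+0).
step 7: (-36,9) + (-8,+3) → (-44,12)
step 8: (-44,12) + (-9,+3) → (-53,15)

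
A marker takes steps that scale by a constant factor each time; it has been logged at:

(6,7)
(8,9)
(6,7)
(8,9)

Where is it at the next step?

Step-to-step displacements: (+2,+2), (-2,-2), (+2,+2); each is -1× the previous.
step 4: (8,9) + (-2,-2) → (6,7)

(6,7)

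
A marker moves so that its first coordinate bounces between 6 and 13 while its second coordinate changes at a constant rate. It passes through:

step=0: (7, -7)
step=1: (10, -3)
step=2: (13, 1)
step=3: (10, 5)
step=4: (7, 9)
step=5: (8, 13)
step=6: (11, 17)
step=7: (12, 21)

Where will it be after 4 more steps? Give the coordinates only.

The first coordinate travels 3 per step and bounces off the walls at 6 and 13.
  step 8: 12 → 9
  step 9: 9 → 6
  step 10: 6 → 9
  step 11: 9 → 12
The second coordinate changes by +4 each step: at step 11 it is 37.

(12, 37)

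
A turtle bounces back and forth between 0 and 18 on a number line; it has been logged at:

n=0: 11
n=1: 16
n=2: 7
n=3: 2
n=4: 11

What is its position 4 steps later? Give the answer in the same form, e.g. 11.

The value travels 9 per step and bounces off the walls at 0 and 18.
  step 5: 11 → 16
  step 6: 16 → 7
  step 7: 7 → 2
  step 8: 2 → 11

11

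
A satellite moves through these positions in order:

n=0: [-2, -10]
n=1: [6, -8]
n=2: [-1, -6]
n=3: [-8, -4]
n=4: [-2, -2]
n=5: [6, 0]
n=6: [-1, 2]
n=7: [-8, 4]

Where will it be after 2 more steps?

[6, 8]

The first coordinate repeats the cycle [-2, 6, -1, -8] with period 4; step 9 mod 4 = 1, giving 6.
The second coordinate changes by +2 each step, so at step 9 it is -10 + 9·(2) = 8.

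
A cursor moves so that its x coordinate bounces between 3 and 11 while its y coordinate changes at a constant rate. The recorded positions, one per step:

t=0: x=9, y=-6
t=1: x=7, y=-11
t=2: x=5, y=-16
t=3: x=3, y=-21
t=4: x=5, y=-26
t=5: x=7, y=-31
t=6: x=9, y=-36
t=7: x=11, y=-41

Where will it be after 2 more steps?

The x coordinate travels 2 per step and bounces off the walls at 3 and 11.
  step 8: 11 → 9
  step 9: 9 → 7
The y coordinate changes by -5 each step: at step 9 it is -51.

x=7, y=-51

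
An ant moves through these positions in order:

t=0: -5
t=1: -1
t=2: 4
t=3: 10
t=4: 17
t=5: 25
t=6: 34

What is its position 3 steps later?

67

Taking differences between consecutive positions: +4, +5, +6, +7, +8, +9. These grow by +1 each step.
step 7: 34 + 10 → 44
step 8: 44 + 11 → 55
step 9: 55 + 12 → 67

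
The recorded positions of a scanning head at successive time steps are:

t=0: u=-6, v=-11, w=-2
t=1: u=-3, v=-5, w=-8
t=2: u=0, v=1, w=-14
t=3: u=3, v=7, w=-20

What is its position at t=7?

u=15, v=31, w=-44

Each step adds (+3,+6,-6) to the position.
step 4: u=3, v=7, w=-20 + (+3,+6,-6) → u=6, v=13, w=-26
step 5: u=6, v=13, w=-26 + (+3,+6,-6) → u=9, v=19, w=-32
step 6: u=9, v=19, w=-32 + (+3,+6,-6) → u=12, v=25, w=-38
step 7: u=12, v=25, w=-38 + (+3,+6,-6) → u=15, v=31, w=-44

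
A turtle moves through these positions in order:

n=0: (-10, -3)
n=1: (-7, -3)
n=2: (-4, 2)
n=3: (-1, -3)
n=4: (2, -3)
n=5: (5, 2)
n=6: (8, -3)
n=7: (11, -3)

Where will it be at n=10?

(20, -3)

First: linear, +3 per step → 20 at step 10.
Second: cycles through -3, -3, 2 every 3 steps. Step 10 lands at position 1 of the cycle → -3.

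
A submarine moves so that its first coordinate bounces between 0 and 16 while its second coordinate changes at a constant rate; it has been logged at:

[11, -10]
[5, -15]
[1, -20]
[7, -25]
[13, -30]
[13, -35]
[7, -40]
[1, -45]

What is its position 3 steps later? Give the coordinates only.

The first coordinate travels 6 per step and bounces off the walls at 0 and 16.
  step 8: 1 → 5
  step 9: 5 → 11
  step 10: 11 → 15
The second coordinate changes by -5 each step: at step 10 it is -60.

[15, -60]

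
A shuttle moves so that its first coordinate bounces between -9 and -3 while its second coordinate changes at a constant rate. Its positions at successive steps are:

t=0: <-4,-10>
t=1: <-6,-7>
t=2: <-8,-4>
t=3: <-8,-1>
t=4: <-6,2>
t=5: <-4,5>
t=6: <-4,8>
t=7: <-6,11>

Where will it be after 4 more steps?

The first coordinate travels 2 per step and bounces off the walls at -9 and -3.
  step 8: -6 → -8
  step 9: -8 → -8
  step 10: -8 → -6
  step 11: -6 → -4
The second coordinate changes by +3 each step: at step 11 it is 23.

<-4,23>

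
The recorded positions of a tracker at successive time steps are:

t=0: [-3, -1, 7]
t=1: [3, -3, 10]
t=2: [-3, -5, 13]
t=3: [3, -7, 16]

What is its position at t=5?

The first coordinate repeats the cycle [-3, 3] with period 2; step 5 mod 2 = 1, giving 3.
The second coordinate changes by -2 each step, so at step 5 it is -1 + 5·(-2) = -11.
The third coordinate changes by +3 each step, so at step 5 it is 7 + 5·(3) = 22.

[3, -11, 22]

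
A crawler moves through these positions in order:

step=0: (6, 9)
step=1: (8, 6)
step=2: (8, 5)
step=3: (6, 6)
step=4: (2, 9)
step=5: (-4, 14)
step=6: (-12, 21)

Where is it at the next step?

Successive displacements: (+2, -3), (+0, -1), (-2, +1), (-4, +3), (-6, +5), (-8, +7) — each changes by (-2, +2).
step 7: (-12, 21) + (-10, +9) → (-22, 30)

(-22, 30)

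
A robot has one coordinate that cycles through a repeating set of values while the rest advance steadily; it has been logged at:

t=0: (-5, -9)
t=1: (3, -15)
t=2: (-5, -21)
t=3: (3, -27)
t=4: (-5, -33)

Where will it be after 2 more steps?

(-5, -45)

The first coordinate repeats the cycle [-5, 3] with period 2; step 6 mod 2 = 0, giving -5.
The second coordinate changes by -6 each step, so at step 6 it is -9 + 6·(-6) = -45.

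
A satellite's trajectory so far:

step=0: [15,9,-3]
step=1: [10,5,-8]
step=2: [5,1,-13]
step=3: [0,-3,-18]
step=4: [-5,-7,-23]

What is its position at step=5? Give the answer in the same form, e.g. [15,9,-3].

[-10,-11,-28]

Constant displacement of [-5,-4,-5] per step.
step 5: [-5,-7,-23] + [-5,-4,-5] → [-10,-11,-28]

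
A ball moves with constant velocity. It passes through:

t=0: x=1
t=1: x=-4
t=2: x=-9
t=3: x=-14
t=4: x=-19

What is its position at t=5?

x=-24

Constant displacement of -5 per step.
step 5: -19 − 5 → x=-24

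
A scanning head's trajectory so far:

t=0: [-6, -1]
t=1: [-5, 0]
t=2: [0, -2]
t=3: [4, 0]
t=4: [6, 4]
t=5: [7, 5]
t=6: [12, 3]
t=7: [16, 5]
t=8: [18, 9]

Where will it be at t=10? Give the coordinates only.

Differencing gives [+1, +1], [+5, -2], [+4, +2], [+2, +4], [+1, +1], [+5, -2], [+4, +2], [+2, +4]. This is the pattern [+1, +1], [+5, -2], [+4, +2], [+2, +4] repeated.
step 9: apply [+1, +1] → [19, 10]
step 10: apply [+5, -2] → [24, 8]

[24, 8]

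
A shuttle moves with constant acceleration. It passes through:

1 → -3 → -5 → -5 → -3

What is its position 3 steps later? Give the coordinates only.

Successive displacements: -4, -2, +0, +2 — each changes by +2.
step 5: -3 + 4 → 1
step 6: 1 + 6 → 7
step 7: 7 + 8 → 15

15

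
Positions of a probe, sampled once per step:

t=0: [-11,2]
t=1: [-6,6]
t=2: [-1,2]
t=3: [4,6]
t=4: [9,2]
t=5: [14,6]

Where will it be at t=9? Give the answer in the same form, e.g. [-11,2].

[34,6]

First: linear, +5 per step → 34 at step 9.
Second: cycles through 2, 6 every 2 steps. Step 9 lands at position 1 of the cycle → 6.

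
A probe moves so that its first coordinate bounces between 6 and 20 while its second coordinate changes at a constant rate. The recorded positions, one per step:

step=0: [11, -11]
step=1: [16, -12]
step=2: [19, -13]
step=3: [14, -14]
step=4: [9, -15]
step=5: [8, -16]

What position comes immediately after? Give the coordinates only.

The first coordinate reflects between 6 and 20, moving 5 per step.
  step 6: 8 → 13
The second coordinate changes by -1 each step: at step 6 it is -17.

[13, -17]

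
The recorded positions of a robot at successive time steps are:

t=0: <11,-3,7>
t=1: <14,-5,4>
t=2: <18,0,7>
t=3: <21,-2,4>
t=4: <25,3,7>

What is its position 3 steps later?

The moves between consecutive positions are <+3,-2,-3>, <+4,+5,+3>, <+3,-2,-3>, <+4,+5,+3>; they repeat the 2-cycle [<+3,-2,-3>, <+4,+5,+3>].
step 5: apply <+3,-2,-3> → <28,1,4>
step 6: apply <+4,+5,+3> → <32,6,7>
step 7: apply <+3,-2,-3> → <35,4,4>

<35,4,4>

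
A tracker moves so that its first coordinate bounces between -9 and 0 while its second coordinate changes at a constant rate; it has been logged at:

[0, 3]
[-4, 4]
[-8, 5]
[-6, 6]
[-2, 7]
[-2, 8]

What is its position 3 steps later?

The first coordinate reflects between -9 and 0, moving 4 per step.
  step 6: -2 → -6
  step 7: -6 → -8
  step 8: -8 → -4
The second coordinate changes by +1 each step: at step 8 it is 11.

[-4, 11]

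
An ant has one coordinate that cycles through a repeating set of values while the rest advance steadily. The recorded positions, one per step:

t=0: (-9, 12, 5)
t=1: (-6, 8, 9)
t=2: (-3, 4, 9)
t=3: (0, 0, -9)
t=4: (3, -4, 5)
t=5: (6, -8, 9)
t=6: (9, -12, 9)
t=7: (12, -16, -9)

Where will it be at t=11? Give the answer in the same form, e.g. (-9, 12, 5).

(24, -32, -9)

The first coordinate changes by +3 each step, so at step 11 it is -9 + 11·(3) = 24.
The second coordinate changes by -4 each step, so at step 11 it is 12 + 11·(-4) = -32.
The third coordinate repeats the cycle [5, 9, 9, -9] with period 4; step 11 mod 4 = 3, giving -9.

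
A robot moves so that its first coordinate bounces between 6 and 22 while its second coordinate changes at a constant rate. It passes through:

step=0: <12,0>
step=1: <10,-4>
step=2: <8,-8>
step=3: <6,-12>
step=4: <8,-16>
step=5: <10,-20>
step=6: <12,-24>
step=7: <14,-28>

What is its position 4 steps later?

<22,-44>

The first coordinate travels 2 per step and bounces off the walls at 6 and 22.
  step 8: 14 → 16
  step 9: 16 → 18
  step 10: 18 → 20
  step 11: 20 → 22
The second coordinate changes by -4 each step: at step 11 it is -44.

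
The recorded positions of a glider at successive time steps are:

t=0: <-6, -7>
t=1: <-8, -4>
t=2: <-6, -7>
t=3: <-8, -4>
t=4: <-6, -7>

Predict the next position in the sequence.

<-8, -4>

The jumps are <-2, +3>, <+2, -3>, <-2, +3>, <+2, -3> — a geometric progression with ratio -1.
step 5: <-6, -7> + <-2, +3> → <-8, -4>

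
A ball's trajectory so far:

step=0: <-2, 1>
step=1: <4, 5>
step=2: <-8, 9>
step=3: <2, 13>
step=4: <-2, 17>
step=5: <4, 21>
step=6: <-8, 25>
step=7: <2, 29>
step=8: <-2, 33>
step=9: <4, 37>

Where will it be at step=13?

<4, 53>

First: cycles through -2, 4, -8, 2 every 4 steps. Step 13 lands at position 1 of the cycle → 4.
Second: linear, +4 per step → 53 at step 13.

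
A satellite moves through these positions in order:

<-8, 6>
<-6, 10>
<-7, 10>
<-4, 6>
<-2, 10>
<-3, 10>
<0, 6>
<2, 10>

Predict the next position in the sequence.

<1, 10>

Differencing gives <+2, +4>, <-1, +0>, <+3, -4>, <+2, +4>, <-1, +0>, <+3, -4>, <+2, +4>. This is the pattern <+2, +4>, <-1, +0>, <+3, -4> repeated.
step 8: apply <-1, +0> → <1, 10>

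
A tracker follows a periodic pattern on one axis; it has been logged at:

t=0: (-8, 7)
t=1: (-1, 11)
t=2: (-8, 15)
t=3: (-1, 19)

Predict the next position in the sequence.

First: cycles through -8, -1 every 2 steps. Step 4 lands at position 0 of the cycle → -8.
Second: linear, +4 per step → 23 at step 4.

(-8, 23)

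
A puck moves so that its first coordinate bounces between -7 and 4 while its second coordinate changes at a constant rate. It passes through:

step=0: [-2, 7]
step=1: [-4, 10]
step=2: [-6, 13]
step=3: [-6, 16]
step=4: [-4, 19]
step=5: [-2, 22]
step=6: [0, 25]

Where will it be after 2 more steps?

The first coordinate reflects between -7 and 4, moving 2 per step.
  step 7: 0 → 2
  step 8: 2 → 4
The second coordinate changes by +3 each step: at step 8 it is 31.

[4, 31]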